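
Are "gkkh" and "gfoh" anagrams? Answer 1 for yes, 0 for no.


Strings: "gkkh", "gfoh"
Sorted first:  ghkk
Sorted second: fgho
Differ at position 0: 'g' vs 'f' => not anagrams

0


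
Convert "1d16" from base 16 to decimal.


Input: "1d16" in base 16
Positional expansion:
  Digit '1' (value 1) x 16^3 = 4096
  Digit 'd' (value 13) x 16^2 = 3328
  Digit '1' (value 1) x 16^1 = 16
  Digit '6' (value 6) x 16^0 = 6
Sum = 7446

7446


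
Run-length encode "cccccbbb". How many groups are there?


Input: cccccbbb
Scanning for consecutive runs:
  Group 1: 'c' x 5 (positions 0-4)
  Group 2: 'b' x 3 (positions 5-7)
Total groups: 2

2


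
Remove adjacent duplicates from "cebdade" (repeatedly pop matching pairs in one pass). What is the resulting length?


Input: cebdade
Stack-based adjacent duplicate removal:
  Read 'c': push. Stack: c
  Read 'e': push. Stack: ce
  Read 'b': push. Stack: ceb
  Read 'd': push. Stack: cebd
  Read 'a': push. Stack: cebda
  Read 'd': push. Stack: cebdad
  Read 'e': push. Stack: cebdade
Final stack: "cebdade" (length 7)

7


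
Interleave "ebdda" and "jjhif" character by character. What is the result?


Interleaving "ebdda" and "jjhif":
  Position 0: 'e' from first, 'j' from second => "ej"
  Position 1: 'b' from first, 'j' from second => "bj"
  Position 2: 'd' from first, 'h' from second => "dh"
  Position 3: 'd' from first, 'i' from second => "di"
  Position 4: 'a' from first, 'f' from second => "af"
Result: ejbjdhdiaf

ejbjdhdiaf


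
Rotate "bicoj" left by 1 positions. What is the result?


Input: "bicoj", rotate left by 1
First 1 characters: "b"
Remaining characters: "icoj"
Concatenate remaining + first: "icoj" + "b" = "icojb"

icojb


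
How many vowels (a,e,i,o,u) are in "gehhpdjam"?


Input: gehhpdjam
Checking each character:
  'g' at position 0: consonant
  'e' at position 1: vowel (running total: 1)
  'h' at position 2: consonant
  'h' at position 3: consonant
  'p' at position 4: consonant
  'd' at position 5: consonant
  'j' at position 6: consonant
  'a' at position 7: vowel (running total: 2)
  'm' at position 8: consonant
Total vowels: 2

2


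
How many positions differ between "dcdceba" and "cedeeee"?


Comparing "dcdceba" and "cedeeee" position by position:
  Position 0: 'd' vs 'c' => DIFFER
  Position 1: 'c' vs 'e' => DIFFER
  Position 2: 'd' vs 'd' => same
  Position 3: 'c' vs 'e' => DIFFER
  Position 4: 'e' vs 'e' => same
  Position 5: 'b' vs 'e' => DIFFER
  Position 6: 'a' vs 'e' => DIFFER
Positions that differ: 5

5


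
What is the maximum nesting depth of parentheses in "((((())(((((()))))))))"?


Input: "((((())(((((()))))))))"
Tracking depth:
  Position 0 '(': depth becomes 1
  Position 1 '(': depth becomes 2
  Position 2 '(': depth becomes 3
  Position 3 '(': depth becomes 4
  Position 4 '(': depth becomes 5
  Position 5 ')': depth becomes 4
  Position 6 ')': depth becomes 3
  Position 7 '(': depth becomes 4
  Position 8 '(': depth becomes 5
  Position 9 '(': depth becomes 6
  Position 10 '(': depth becomes 7
  Position 11 '(': depth becomes 8
  Position 12 '(': depth becomes 9
  Position 13 ')': depth becomes 8
  Position 14 ')': depth becomes 7
  Position 15 ')': depth becomes 6
  Position 16 ')': depth becomes 5
  Position 17 ')': depth becomes 4
  Position 18 ')': depth becomes 3
  Position 19 ')': depth becomes 2
  Position 20 ')': depth becomes 1
  Position 21 ')': depth becomes 0
Maximum depth reached: 9

9


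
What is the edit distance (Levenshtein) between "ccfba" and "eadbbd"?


Computing edit distance: "ccfba" -> "eadbbd"
DP table:
           e    a    d    b    b    d
      0    1    2    3    4    5    6
  c   1    1    2    3    4    5    6
  c   2    2    2    3    4    5    6
  f   3    3    3    3    4    5    6
  b   4    4    4    4    3    4    5
  a   5    5    4    5    4    4    5
Edit distance = dp[5][6] = 5

5


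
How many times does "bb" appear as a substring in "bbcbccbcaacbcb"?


Searching for "bb" in "bbcbccbcaacbcb"
Scanning each position:
  Position 0: "bb" => MATCH
  Position 1: "bc" => no
  Position 2: "cb" => no
  Position 3: "bc" => no
  Position 4: "cc" => no
  Position 5: "cb" => no
  Position 6: "bc" => no
  Position 7: "ca" => no
  Position 8: "aa" => no
  Position 9: "ac" => no
  Position 10: "cb" => no
  Position 11: "bc" => no
  Position 12: "cb" => no
Total occurrences: 1

1


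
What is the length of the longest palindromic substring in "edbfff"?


Input: "edbfff"
Checking substrings for palindromes:
  [3:6] "fff" (len 3) => palindrome
  [3:5] "ff" (len 2) => palindrome
  [4:6] "ff" (len 2) => palindrome
Longest palindromic substring: "fff" with length 3

3


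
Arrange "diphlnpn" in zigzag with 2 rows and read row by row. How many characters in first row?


Zigzag "diphlnpn" into 2 rows:
Placing characters:
  'd' => row 0
  'i' => row 1
  'p' => row 0
  'h' => row 1
  'l' => row 0
  'n' => row 1
  'p' => row 0
  'n' => row 1
Rows:
  Row 0: "dplp"
  Row 1: "ihnn"
First row length: 4

4


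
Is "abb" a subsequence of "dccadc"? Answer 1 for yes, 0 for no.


Check if "abb" is a subsequence of "dccadc"
Greedy scan:
  Position 0 ('d'): no match needed
  Position 1 ('c'): no match needed
  Position 2 ('c'): no match needed
  Position 3 ('a'): matches sub[0] = 'a'
  Position 4 ('d'): no match needed
  Position 5 ('c'): no match needed
Only matched 1/3 characters => not a subsequence

0


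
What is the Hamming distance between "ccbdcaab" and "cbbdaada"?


Comparing "ccbdcaab" and "cbbdaada" position by position:
  Position 0: 'c' vs 'c' => same
  Position 1: 'c' vs 'b' => differ
  Position 2: 'b' vs 'b' => same
  Position 3: 'd' vs 'd' => same
  Position 4: 'c' vs 'a' => differ
  Position 5: 'a' vs 'a' => same
  Position 6: 'a' vs 'd' => differ
  Position 7: 'b' vs 'a' => differ
Total differences (Hamming distance): 4

4


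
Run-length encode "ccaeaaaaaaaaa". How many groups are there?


Input: ccaeaaaaaaaaa
Scanning for consecutive runs:
  Group 1: 'c' x 2 (positions 0-1)
  Group 2: 'a' x 1 (positions 2-2)
  Group 3: 'e' x 1 (positions 3-3)
  Group 4: 'a' x 9 (positions 4-12)
Total groups: 4

4


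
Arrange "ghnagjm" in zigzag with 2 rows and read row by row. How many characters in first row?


Zigzag "ghnagjm" into 2 rows:
Placing characters:
  'g' => row 0
  'h' => row 1
  'n' => row 0
  'a' => row 1
  'g' => row 0
  'j' => row 1
  'm' => row 0
Rows:
  Row 0: "gngm"
  Row 1: "haj"
First row length: 4

4


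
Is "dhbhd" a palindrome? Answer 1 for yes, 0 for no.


Input: dhbhd
Reversed: dhbhd
  Compare pos 0 ('d') with pos 4 ('d'): match
  Compare pos 1 ('h') with pos 3 ('h'): match
Result: palindrome

1


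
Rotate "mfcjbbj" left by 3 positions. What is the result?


Input: "mfcjbbj", rotate left by 3
First 3 characters: "mfc"
Remaining characters: "jbbj"
Concatenate remaining + first: "jbbj" + "mfc" = "jbbjmfc"

jbbjmfc


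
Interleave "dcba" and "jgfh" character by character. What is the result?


Interleaving "dcba" and "jgfh":
  Position 0: 'd' from first, 'j' from second => "dj"
  Position 1: 'c' from first, 'g' from second => "cg"
  Position 2: 'b' from first, 'f' from second => "bf"
  Position 3: 'a' from first, 'h' from second => "ah"
Result: djcgbfah

djcgbfah


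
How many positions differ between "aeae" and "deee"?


Comparing "aeae" and "deee" position by position:
  Position 0: 'a' vs 'd' => DIFFER
  Position 1: 'e' vs 'e' => same
  Position 2: 'a' vs 'e' => DIFFER
  Position 3: 'e' vs 'e' => same
Positions that differ: 2

2


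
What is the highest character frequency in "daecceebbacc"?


Input: daecceebbacc
Character counts:
  'a': 2
  'b': 2
  'c': 4
  'd': 1
  'e': 3
Maximum frequency: 4

4


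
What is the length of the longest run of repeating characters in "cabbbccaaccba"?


Input: "cabbbccaaccba"
Scanning for longest run:
  Position 1 ('a'): new char, reset run to 1
  Position 2 ('b'): new char, reset run to 1
  Position 3 ('b'): continues run of 'b', length=2
  Position 4 ('b'): continues run of 'b', length=3
  Position 5 ('c'): new char, reset run to 1
  Position 6 ('c'): continues run of 'c', length=2
  Position 7 ('a'): new char, reset run to 1
  Position 8 ('a'): continues run of 'a', length=2
  Position 9 ('c'): new char, reset run to 1
  Position 10 ('c'): continues run of 'c', length=2
  Position 11 ('b'): new char, reset run to 1
  Position 12 ('a'): new char, reset run to 1
Longest run: 'b' with length 3

3


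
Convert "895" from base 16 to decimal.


Input: "895" in base 16
Positional expansion:
  Digit '8' (value 8) x 16^2 = 2048
  Digit '9' (value 9) x 16^1 = 144
  Digit '5' (value 5) x 16^0 = 5
Sum = 2197

2197


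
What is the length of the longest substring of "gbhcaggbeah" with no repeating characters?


Input: "gbhcaggbeah"
Sliding window (track last position of each char):
  Position 0 ('g'): window [0,0] length 1 -- new best
  Position 1 ('b'): window [0,1] length 2 -- new best
  Position 2 ('h'): window [0,2] length 3 -- new best
  Position 3 ('c'): window [0,3] length 4 -- new best
  Position 4 ('a'): window [0,4] length 5 -- new best
  Position 5 ('g'): repeat (last at 0), move window start to 1
  Position 5 ('g'): window [1,5] length 5
  Position 6 ('g'): repeat (last at 5), move window start to 6
  Position 6 ('g'): window [6,6] length 1
  Position 7 ('b'): window [6,7] length 2
  Position 8 ('e'): window [6,8] length 3
  Position 9 ('a'): window [6,9] length 4
  Position 10 ('h'): window [6,10] length 5
Longest substring with no repeats: "gbhca" with length 5

5


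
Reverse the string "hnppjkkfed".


Input: hnppjkkfed
Reading characters right to left:
  Position 9: 'd'
  Position 8: 'e'
  Position 7: 'f'
  Position 6: 'k'
  Position 5: 'k'
  Position 4: 'j'
  Position 3: 'p'
  Position 2: 'p'
  Position 1: 'n'
  Position 0: 'h'
Reversed: defkkjppnh

defkkjppnh


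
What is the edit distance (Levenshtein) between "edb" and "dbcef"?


Computing edit distance: "edb" -> "dbcef"
DP table:
           d    b    c    e    f
      0    1    2    3    4    5
  e   1    1    2    3    3    4
  d   2    1    2    3    4    4
  b   3    2    1    2    3    4
Edit distance = dp[3][5] = 4

4


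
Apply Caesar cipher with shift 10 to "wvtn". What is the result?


Caesar cipher: shift "wvtn" by 10
  'w' (pos 22) + 10 = pos 6 = 'g'
  'v' (pos 21) + 10 = pos 5 = 'f'
  't' (pos 19) + 10 = pos 3 = 'd'
  'n' (pos 13) + 10 = pos 23 = 'x'
Result: gfdx

gfdx


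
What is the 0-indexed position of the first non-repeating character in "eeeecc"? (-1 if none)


Input: eeeecc
Character frequencies:
  'c': 2
  'e': 4
Scanning left to right for freq == 1:
  Position 0 ('e'): freq=4, skip
  Position 1 ('e'): freq=4, skip
  Position 2 ('e'): freq=4, skip
  Position 3 ('e'): freq=4, skip
  Position 4 ('c'): freq=2, skip
  Position 5 ('c'): freq=2, skip
  No unique character found => answer = -1

-1


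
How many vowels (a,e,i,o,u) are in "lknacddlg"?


Input: lknacddlg
Checking each character:
  'l' at position 0: consonant
  'k' at position 1: consonant
  'n' at position 2: consonant
  'a' at position 3: vowel (running total: 1)
  'c' at position 4: consonant
  'd' at position 5: consonant
  'd' at position 6: consonant
  'l' at position 7: consonant
  'g' at position 8: consonant
Total vowels: 1

1


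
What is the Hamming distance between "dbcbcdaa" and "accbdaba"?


Comparing "dbcbcdaa" and "accbdaba" position by position:
  Position 0: 'd' vs 'a' => differ
  Position 1: 'b' vs 'c' => differ
  Position 2: 'c' vs 'c' => same
  Position 3: 'b' vs 'b' => same
  Position 4: 'c' vs 'd' => differ
  Position 5: 'd' vs 'a' => differ
  Position 6: 'a' vs 'b' => differ
  Position 7: 'a' vs 'a' => same
Total differences (Hamming distance): 5

5


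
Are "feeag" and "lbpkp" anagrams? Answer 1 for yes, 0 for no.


Strings: "feeag", "lbpkp"
Sorted first:  aeefg
Sorted second: bklpp
Differ at position 0: 'a' vs 'b' => not anagrams

0


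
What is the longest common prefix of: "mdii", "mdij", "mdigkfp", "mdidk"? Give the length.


Words: mdii, mdij, mdigkfp, mdidk
  Position 0: all 'm' => match
  Position 1: all 'd' => match
  Position 2: all 'i' => match
  Position 3: ('i', 'j', 'g', 'd') => mismatch, stop
LCP = "mdi" (length 3)

3


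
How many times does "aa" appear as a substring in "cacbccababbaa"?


Searching for "aa" in "cacbccababbaa"
Scanning each position:
  Position 0: "ca" => no
  Position 1: "ac" => no
  Position 2: "cb" => no
  Position 3: "bc" => no
  Position 4: "cc" => no
  Position 5: "ca" => no
  Position 6: "ab" => no
  Position 7: "ba" => no
  Position 8: "ab" => no
  Position 9: "bb" => no
  Position 10: "ba" => no
  Position 11: "aa" => MATCH
Total occurrences: 1

1


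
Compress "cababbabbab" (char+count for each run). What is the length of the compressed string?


Input: cababbabbab
Runs:
  'c' x 1 => "c1"
  'a' x 1 => "a1"
  'b' x 1 => "b1"
  'a' x 1 => "a1"
  'b' x 2 => "b2"
  'a' x 1 => "a1"
  'b' x 2 => "b2"
  'a' x 1 => "a1"
  'b' x 1 => "b1"
Compressed: "c1a1b1a1b2a1b2a1b1"
Compressed length: 18

18


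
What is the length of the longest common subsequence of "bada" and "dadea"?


LCS of "bada" and "dadea"
DP table:
           d    a    d    e    a
      0    0    0    0    0    0
  b   0    0    0    0    0    0
  a   0    0    1    1    1    1
  d   0    1    1    2    2    2
  a   0    1    2    2    2    3
LCS length = dp[4][5] = 3

3


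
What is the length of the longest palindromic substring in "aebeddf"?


Input: "aebeddf"
Checking substrings for palindromes:
  [1:4] "ebe" (len 3) => palindrome
  [4:6] "dd" (len 2) => palindrome
Longest palindromic substring: "ebe" with length 3

3


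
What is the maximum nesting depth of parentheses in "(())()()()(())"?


Input: "(())()()()(())"
Tracking depth:
  Position 0 '(': depth becomes 1
  Position 1 '(': depth becomes 2
  Position 2 ')': depth becomes 1
  Position 3 ')': depth becomes 0
  Position 4 '(': depth becomes 1
  Position 5 ')': depth becomes 0
  Position 6 '(': depth becomes 1
  Position 7 ')': depth becomes 0
  Position 8 '(': depth becomes 1
  Position 9 ')': depth becomes 0
  Position 10 '(': depth becomes 1
  Position 11 '(': depth becomes 2
  Position 12 ')': depth becomes 1
  Position 13 ')': depth becomes 0
Maximum depth reached: 2

2


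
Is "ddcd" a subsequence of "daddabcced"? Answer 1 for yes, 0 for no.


Check if "ddcd" is a subsequence of "daddabcced"
Greedy scan:
  Position 0 ('d'): matches sub[0] = 'd'
  Position 1 ('a'): no match needed
  Position 2 ('d'): matches sub[1] = 'd'
  Position 3 ('d'): no match needed
  Position 4 ('a'): no match needed
  Position 5 ('b'): no match needed
  Position 6 ('c'): matches sub[2] = 'c'
  Position 7 ('c'): no match needed
  Position 8 ('e'): no match needed
  Position 9 ('d'): matches sub[3] = 'd'
All 4 characters matched => is a subsequence

1


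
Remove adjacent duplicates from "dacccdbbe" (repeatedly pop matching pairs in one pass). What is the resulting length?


Input: dacccdbbe
Stack-based adjacent duplicate removal:
  Read 'd': push. Stack: d
  Read 'a': push. Stack: da
  Read 'c': push. Stack: dac
  Read 'c': matches stack top 'c' => pop. Stack: da
  Read 'c': push. Stack: dac
  Read 'd': push. Stack: dacd
  Read 'b': push. Stack: dacdb
  Read 'b': matches stack top 'b' => pop. Stack: dacd
  Read 'e': push. Stack: dacde
Final stack: "dacde" (length 5)

5


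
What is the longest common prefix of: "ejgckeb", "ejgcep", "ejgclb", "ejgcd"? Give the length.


Words: ejgckeb, ejgcep, ejgclb, ejgcd
  Position 0: all 'e' => match
  Position 1: all 'j' => match
  Position 2: all 'g' => match
  Position 3: all 'c' => match
  Position 4: ('k', 'e', 'l', 'd') => mismatch, stop
LCP = "ejgc" (length 4)

4


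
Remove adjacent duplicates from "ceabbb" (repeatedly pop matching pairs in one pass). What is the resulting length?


Input: ceabbb
Stack-based adjacent duplicate removal:
  Read 'c': push. Stack: c
  Read 'e': push. Stack: ce
  Read 'a': push. Stack: cea
  Read 'b': push. Stack: ceab
  Read 'b': matches stack top 'b' => pop. Stack: cea
  Read 'b': push. Stack: ceab
Final stack: "ceab" (length 4)

4


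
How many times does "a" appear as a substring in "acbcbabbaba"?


Searching for "a" in "acbcbabbaba"
Scanning each position:
  Position 0: "a" => MATCH
  Position 1: "c" => no
  Position 2: "b" => no
  Position 3: "c" => no
  Position 4: "b" => no
  Position 5: "a" => MATCH
  Position 6: "b" => no
  Position 7: "b" => no
  Position 8: "a" => MATCH
  Position 9: "b" => no
  Position 10: "a" => MATCH
Total occurrences: 4

4


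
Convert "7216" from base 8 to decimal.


Input: "7216" in base 8
Positional expansion:
  Digit '7' (value 7) x 8^3 = 3584
  Digit '2' (value 2) x 8^2 = 128
  Digit '1' (value 1) x 8^1 = 8
  Digit '6' (value 6) x 8^0 = 6
Sum = 3726

3726


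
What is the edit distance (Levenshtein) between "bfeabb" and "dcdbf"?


Computing edit distance: "bfeabb" -> "dcdbf"
DP table:
           d    c    d    b    f
      0    1    2    3    4    5
  b   1    1    2    3    3    4
  f   2    2    2    3    4    3
  e   3    3    3    3    4    4
  a   4    4    4    4    4    5
  b   5    5    5    5    4    5
  b   6    6    6    6    5    5
Edit distance = dp[6][5] = 5

5


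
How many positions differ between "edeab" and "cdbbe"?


Comparing "edeab" and "cdbbe" position by position:
  Position 0: 'e' vs 'c' => DIFFER
  Position 1: 'd' vs 'd' => same
  Position 2: 'e' vs 'b' => DIFFER
  Position 3: 'a' vs 'b' => DIFFER
  Position 4: 'b' vs 'e' => DIFFER
Positions that differ: 4

4


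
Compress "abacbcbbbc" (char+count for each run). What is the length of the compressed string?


Input: abacbcbbbc
Runs:
  'a' x 1 => "a1"
  'b' x 1 => "b1"
  'a' x 1 => "a1"
  'c' x 1 => "c1"
  'b' x 1 => "b1"
  'c' x 1 => "c1"
  'b' x 3 => "b3"
  'c' x 1 => "c1"
Compressed: "a1b1a1c1b1c1b3c1"
Compressed length: 16

16


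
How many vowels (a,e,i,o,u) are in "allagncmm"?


Input: allagncmm
Checking each character:
  'a' at position 0: vowel (running total: 1)
  'l' at position 1: consonant
  'l' at position 2: consonant
  'a' at position 3: vowel (running total: 2)
  'g' at position 4: consonant
  'n' at position 5: consonant
  'c' at position 6: consonant
  'm' at position 7: consonant
  'm' at position 8: consonant
Total vowels: 2

2


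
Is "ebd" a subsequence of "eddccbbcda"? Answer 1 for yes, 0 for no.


Check if "ebd" is a subsequence of "eddccbbcda"
Greedy scan:
  Position 0 ('e'): matches sub[0] = 'e'
  Position 1 ('d'): no match needed
  Position 2 ('d'): no match needed
  Position 3 ('c'): no match needed
  Position 4 ('c'): no match needed
  Position 5 ('b'): matches sub[1] = 'b'
  Position 6 ('b'): no match needed
  Position 7 ('c'): no match needed
  Position 8 ('d'): matches sub[2] = 'd'
  Position 9 ('a'): no match needed
All 3 characters matched => is a subsequence

1


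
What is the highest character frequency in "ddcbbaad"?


Input: ddcbbaad
Character counts:
  'a': 2
  'b': 2
  'c': 1
  'd': 3
Maximum frequency: 3

3


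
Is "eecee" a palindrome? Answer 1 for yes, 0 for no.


Input: eecee
Reversed: eecee
  Compare pos 0 ('e') with pos 4 ('e'): match
  Compare pos 1 ('e') with pos 3 ('e'): match
Result: palindrome

1


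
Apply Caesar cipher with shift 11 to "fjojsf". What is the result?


Caesar cipher: shift "fjojsf" by 11
  'f' (pos 5) + 11 = pos 16 = 'q'
  'j' (pos 9) + 11 = pos 20 = 'u'
  'o' (pos 14) + 11 = pos 25 = 'z'
  'j' (pos 9) + 11 = pos 20 = 'u'
  's' (pos 18) + 11 = pos 3 = 'd'
  'f' (pos 5) + 11 = pos 16 = 'q'
Result: quzudq

quzudq


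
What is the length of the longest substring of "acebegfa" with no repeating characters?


Input: "acebegfa"
Sliding window (track last position of each char):
  Position 0 ('a'): window [0,0] length 1 -- new best
  Position 1 ('c'): window [0,1] length 2 -- new best
  Position 2 ('e'): window [0,2] length 3 -- new best
  Position 3 ('b'): window [0,3] length 4 -- new best
  Position 4 ('e'): repeat (last at 2), move window start to 3
  Position 4 ('e'): window [3,4] length 2
  Position 5 ('g'): window [3,5] length 3
  Position 6 ('f'): window [3,6] length 4
  Position 7 ('a'): window [3,7] length 5 -- new best
Longest substring with no repeats: "begfa" with length 5

5


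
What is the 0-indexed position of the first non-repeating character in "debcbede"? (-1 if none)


Input: debcbede
Character frequencies:
  'b': 2
  'c': 1
  'd': 2
  'e': 3
Scanning left to right for freq == 1:
  Position 0 ('d'): freq=2, skip
  Position 1 ('e'): freq=3, skip
  Position 2 ('b'): freq=2, skip
  Position 3 ('c'): unique! => answer = 3

3


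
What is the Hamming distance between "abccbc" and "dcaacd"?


Comparing "abccbc" and "dcaacd" position by position:
  Position 0: 'a' vs 'd' => differ
  Position 1: 'b' vs 'c' => differ
  Position 2: 'c' vs 'a' => differ
  Position 3: 'c' vs 'a' => differ
  Position 4: 'b' vs 'c' => differ
  Position 5: 'c' vs 'd' => differ
Total differences (Hamming distance): 6

6


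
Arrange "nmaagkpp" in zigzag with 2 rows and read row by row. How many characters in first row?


Zigzag "nmaagkpp" into 2 rows:
Placing characters:
  'n' => row 0
  'm' => row 1
  'a' => row 0
  'a' => row 1
  'g' => row 0
  'k' => row 1
  'p' => row 0
  'p' => row 1
Rows:
  Row 0: "nagp"
  Row 1: "makp"
First row length: 4

4


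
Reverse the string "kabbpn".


Input: kabbpn
Reading characters right to left:
  Position 5: 'n'
  Position 4: 'p'
  Position 3: 'b'
  Position 2: 'b'
  Position 1: 'a'
  Position 0: 'k'
Reversed: npbbak

npbbak


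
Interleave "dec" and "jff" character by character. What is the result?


Interleaving "dec" and "jff":
  Position 0: 'd' from first, 'j' from second => "dj"
  Position 1: 'e' from first, 'f' from second => "ef"
  Position 2: 'c' from first, 'f' from second => "cf"
Result: djefcf

djefcf


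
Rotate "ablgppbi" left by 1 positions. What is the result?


Input: "ablgppbi", rotate left by 1
First 1 characters: "a"
Remaining characters: "blgppbi"
Concatenate remaining + first: "blgppbi" + "a" = "blgppbia"

blgppbia


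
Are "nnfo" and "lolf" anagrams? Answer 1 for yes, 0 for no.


Strings: "nnfo", "lolf"
Sorted first:  fnno
Sorted second: fllo
Differ at position 1: 'n' vs 'l' => not anagrams

0


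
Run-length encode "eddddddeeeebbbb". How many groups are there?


Input: eddddddeeeebbbb
Scanning for consecutive runs:
  Group 1: 'e' x 1 (positions 0-0)
  Group 2: 'd' x 6 (positions 1-6)
  Group 3: 'e' x 4 (positions 7-10)
  Group 4: 'b' x 4 (positions 11-14)
Total groups: 4

4


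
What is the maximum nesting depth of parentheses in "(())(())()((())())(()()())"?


Input: "(())(())()((())())(()()())"
Tracking depth:
  Position 0 '(': depth becomes 1
  Position 1 '(': depth becomes 2
  Position 2 ')': depth becomes 1
  Position 3 ')': depth becomes 0
  Position 4 '(': depth becomes 1
  Position 5 '(': depth becomes 2
  Position 6 ')': depth becomes 1
  Position 7 ')': depth becomes 0
  Position 8 '(': depth becomes 1
  Position 9 ')': depth becomes 0
  Position 10 '(': depth becomes 1
  Position 11 '(': depth becomes 2
  Position 12 '(': depth becomes 3
  Position 13 ')': depth becomes 2
  Position 14 ')': depth becomes 1
  Position 15 '(': depth becomes 2
  Position 16 ')': depth becomes 1
  Position 17 ')': depth becomes 0
  Position 18 '(': depth becomes 1
  Position 19 '(': depth becomes 2
  Position 20 ')': depth becomes 1
  Position 21 '(': depth becomes 2
  Position 22 ')': depth becomes 1
  Position 23 '(': depth becomes 2
  Position 24 ')': depth becomes 1
  Position 25 ')': depth becomes 0
Maximum depth reached: 3

3


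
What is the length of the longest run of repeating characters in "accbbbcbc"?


Input: "accbbbcbc"
Scanning for longest run:
  Position 1 ('c'): new char, reset run to 1
  Position 2 ('c'): continues run of 'c', length=2
  Position 3 ('b'): new char, reset run to 1
  Position 4 ('b'): continues run of 'b', length=2
  Position 5 ('b'): continues run of 'b', length=3
  Position 6 ('c'): new char, reset run to 1
  Position 7 ('b'): new char, reset run to 1
  Position 8 ('c'): new char, reset run to 1
Longest run: 'b' with length 3

3


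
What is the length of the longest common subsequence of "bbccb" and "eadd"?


LCS of "bbccb" and "eadd"
DP table:
           e    a    d    d
      0    0    0    0    0
  b   0    0    0    0    0
  b   0    0    0    0    0
  c   0    0    0    0    0
  c   0    0    0    0    0
  b   0    0    0    0    0
LCS length = dp[5][4] = 0

0


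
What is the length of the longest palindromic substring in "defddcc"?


Input: "defddcc"
Checking substrings for palindromes:
  [3:5] "dd" (len 2) => palindrome
  [5:7] "cc" (len 2) => palindrome
Longest palindromic substring: "dd" with length 2

2


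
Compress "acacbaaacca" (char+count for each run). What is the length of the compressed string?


Input: acacbaaacca
Runs:
  'a' x 1 => "a1"
  'c' x 1 => "c1"
  'a' x 1 => "a1"
  'c' x 1 => "c1"
  'b' x 1 => "b1"
  'a' x 3 => "a3"
  'c' x 2 => "c2"
  'a' x 1 => "a1"
Compressed: "a1c1a1c1b1a3c2a1"
Compressed length: 16

16


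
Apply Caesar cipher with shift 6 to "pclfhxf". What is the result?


Caesar cipher: shift "pclfhxf" by 6
  'p' (pos 15) + 6 = pos 21 = 'v'
  'c' (pos 2) + 6 = pos 8 = 'i'
  'l' (pos 11) + 6 = pos 17 = 'r'
  'f' (pos 5) + 6 = pos 11 = 'l'
  'h' (pos 7) + 6 = pos 13 = 'n'
  'x' (pos 23) + 6 = pos 3 = 'd'
  'f' (pos 5) + 6 = pos 11 = 'l'
Result: virlndl

virlndl


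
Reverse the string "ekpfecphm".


Input: ekpfecphm
Reading characters right to left:
  Position 8: 'm'
  Position 7: 'h'
  Position 6: 'p'
  Position 5: 'c'
  Position 4: 'e'
  Position 3: 'f'
  Position 2: 'p'
  Position 1: 'k'
  Position 0: 'e'
Reversed: mhpcefpke

mhpcefpke


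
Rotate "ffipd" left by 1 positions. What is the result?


Input: "ffipd", rotate left by 1
First 1 characters: "f"
Remaining characters: "fipd"
Concatenate remaining + first: "fipd" + "f" = "fipdf"

fipdf


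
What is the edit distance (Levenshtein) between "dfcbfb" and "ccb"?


Computing edit distance: "dfcbfb" -> "ccb"
DP table:
           c    c    b
      0    1    2    3
  d   1    1    2    3
  f   2    2    2    3
  c   3    2    2    3
  b   4    3    3    2
  f   5    4    4    3
  b   6    5    5    4
Edit distance = dp[6][3] = 4

4


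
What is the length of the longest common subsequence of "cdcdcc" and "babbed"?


LCS of "cdcdcc" and "babbed"
DP table:
           b    a    b    b    e    d
      0    0    0    0    0    0    0
  c   0    0    0    0    0    0    0
  d   0    0    0    0    0    0    1
  c   0    0    0    0    0    0    1
  d   0    0    0    0    0    0    1
  c   0    0    0    0    0    0    1
  c   0    0    0    0    0    0    1
LCS length = dp[6][6] = 1

1


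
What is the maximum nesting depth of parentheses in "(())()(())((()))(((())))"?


Input: "(())()(())((()))(((())))"
Tracking depth:
  Position 0 '(': depth becomes 1
  Position 1 '(': depth becomes 2
  Position 2 ')': depth becomes 1
  Position 3 ')': depth becomes 0
  Position 4 '(': depth becomes 1
  Position 5 ')': depth becomes 0
  Position 6 '(': depth becomes 1
  Position 7 '(': depth becomes 2
  Position 8 ')': depth becomes 1
  Position 9 ')': depth becomes 0
  Position 10 '(': depth becomes 1
  Position 11 '(': depth becomes 2
  Position 12 '(': depth becomes 3
  Position 13 ')': depth becomes 2
  Position 14 ')': depth becomes 1
  Position 15 ')': depth becomes 0
  Position 16 '(': depth becomes 1
  Position 17 '(': depth becomes 2
  Position 18 '(': depth becomes 3
  Position 19 '(': depth becomes 4
  Position 20 ')': depth becomes 3
  Position 21 ')': depth becomes 2
  Position 22 ')': depth becomes 1
  Position 23 ')': depth becomes 0
Maximum depth reached: 4

4


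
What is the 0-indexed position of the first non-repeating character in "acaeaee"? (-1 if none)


Input: acaeaee
Character frequencies:
  'a': 3
  'c': 1
  'e': 3
Scanning left to right for freq == 1:
  Position 0 ('a'): freq=3, skip
  Position 1 ('c'): unique! => answer = 1

1


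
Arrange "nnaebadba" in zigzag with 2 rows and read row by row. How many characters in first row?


Zigzag "nnaebadba" into 2 rows:
Placing characters:
  'n' => row 0
  'n' => row 1
  'a' => row 0
  'e' => row 1
  'b' => row 0
  'a' => row 1
  'd' => row 0
  'b' => row 1
  'a' => row 0
Rows:
  Row 0: "nabda"
  Row 1: "neab"
First row length: 5

5


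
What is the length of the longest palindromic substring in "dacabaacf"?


Input: "dacabaacf"
Checking substrings for palindromes:
  [1:4] "aca" (len 3) => palindrome
  [3:6] "aba" (len 3) => palindrome
  [5:7] "aa" (len 2) => palindrome
Longest palindromic substring: "aca" with length 3

3


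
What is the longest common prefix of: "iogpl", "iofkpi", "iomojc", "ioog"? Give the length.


Words: iogpl, iofkpi, iomojc, ioog
  Position 0: all 'i' => match
  Position 1: all 'o' => match
  Position 2: ('g', 'f', 'm', 'o') => mismatch, stop
LCP = "io" (length 2)

2


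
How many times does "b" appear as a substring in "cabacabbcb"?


Searching for "b" in "cabacabbcb"
Scanning each position:
  Position 0: "c" => no
  Position 1: "a" => no
  Position 2: "b" => MATCH
  Position 3: "a" => no
  Position 4: "c" => no
  Position 5: "a" => no
  Position 6: "b" => MATCH
  Position 7: "b" => MATCH
  Position 8: "c" => no
  Position 9: "b" => MATCH
Total occurrences: 4

4


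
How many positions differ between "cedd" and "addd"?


Comparing "cedd" and "addd" position by position:
  Position 0: 'c' vs 'a' => DIFFER
  Position 1: 'e' vs 'd' => DIFFER
  Position 2: 'd' vs 'd' => same
  Position 3: 'd' vs 'd' => same
Positions that differ: 2

2


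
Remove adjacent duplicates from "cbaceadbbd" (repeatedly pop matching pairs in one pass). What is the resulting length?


Input: cbaceadbbd
Stack-based adjacent duplicate removal:
  Read 'c': push. Stack: c
  Read 'b': push. Stack: cb
  Read 'a': push. Stack: cba
  Read 'c': push. Stack: cbac
  Read 'e': push. Stack: cbace
  Read 'a': push. Stack: cbacea
  Read 'd': push. Stack: cbacead
  Read 'b': push. Stack: cbaceadb
  Read 'b': matches stack top 'b' => pop. Stack: cbacead
  Read 'd': matches stack top 'd' => pop. Stack: cbacea
Final stack: "cbacea" (length 6)

6


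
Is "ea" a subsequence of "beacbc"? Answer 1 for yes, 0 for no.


Check if "ea" is a subsequence of "beacbc"
Greedy scan:
  Position 0 ('b'): no match needed
  Position 1 ('e'): matches sub[0] = 'e'
  Position 2 ('a'): matches sub[1] = 'a'
  Position 3 ('c'): no match needed
  Position 4 ('b'): no match needed
  Position 5 ('c'): no match needed
All 2 characters matched => is a subsequence

1


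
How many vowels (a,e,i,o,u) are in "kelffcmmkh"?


Input: kelffcmmkh
Checking each character:
  'k' at position 0: consonant
  'e' at position 1: vowel (running total: 1)
  'l' at position 2: consonant
  'f' at position 3: consonant
  'f' at position 4: consonant
  'c' at position 5: consonant
  'm' at position 6: consonant
  'm' at position 7: consonant
  'k' at position 8: consonant
  'h' at position 9: consonant
Total vowels: 1

1


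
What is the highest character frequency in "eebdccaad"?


Input: eebdccaad
Character counts:
  'a': 2
  'b': 1
  'c': 2
  'd': 2
  'e': 2
Maximum frequency: 2

2


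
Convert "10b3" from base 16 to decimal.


Input: "10b3" in base 16
Positional expansion:
  Digit '1' (value 1) x 16^3 = 4096
  Digit '0' (value 0) x 16^2 = 0
  Digit 'b' (value 11) x 16^1 = 176
  Digit '3' (value 3) x 16^0 = 3
Sum = 4275

4275


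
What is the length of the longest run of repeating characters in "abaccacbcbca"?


Input: "abaccacbcbca"
Scanning for longest run:
  Position 1 ('b'): new char, reset run to 1
  Position 2 ('a'): new char, reset run to 1
  Position 3 ('c'): new char, reset run to 1
  Position 4 ('c'): continues run of 'c', length=2
  Position 5 ('a'): new char, reset run to 1
  Position 6 ('c'): new char, reset run to 1
  Position 7 ('b'): new char, reset run to 1
  Position 8 ('c'): new char, reset run to 1
  Position 9 ('b'): new char, reset run to 1
  Position 10 ('c'): new char, reset run to 1
  Position 11 ('a'): new char, reset run to 1
Longest run: 'c' with length 2

2


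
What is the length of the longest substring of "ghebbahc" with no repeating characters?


Input: "ghebbahc"
Sliding window (track last position of each char):
  Position 0 ('g'): window [0,0] length 1 -- new best
  Position 1 ('h'): window [0,1] length 2 -- new best
  Position 2 ('e'): window [0,2] length 3 -- new best
  Position 3 ('b'): window [0,3] length 4 -- new best
  Position 4 ('b'): repeat (last at 3), move window start to 4
  Position 4 ('b'): window [4,4] length 1
  Position 5 ('a'): window [4,5] length 2
  Position 6 ('h'): window [4,6] length 3
  Position 7 ('c'): window [4,7] length 4
Longest substring with no repeats: "gheb" with length 4

4


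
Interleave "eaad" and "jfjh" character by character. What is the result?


Interleaving "eaad" and "jfjh":
  Position 0: 'e' from first, 'j' from second => "ej"
  Position 1: 'a' from first, 'f' from second => "af"
  Position 2: 'a' from first, 'j' from second => "aj"
  Position 3: 'd' from first, 'h' from second => "dh"
Result: ejafajdh

ejafajdh


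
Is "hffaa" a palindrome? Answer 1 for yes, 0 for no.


Input: hffaa
Reversed: aaffh
  Compare pos 0 ('h') with pos 4 ('a'): MISMATCH
  Compare pos 1 ('f') with pos 3 ('a'): MISMATCH
Result: not a palindrome

0


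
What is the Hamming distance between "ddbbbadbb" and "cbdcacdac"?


Comparing "ddbbbadbb" and "cbdcacdac" position by position:
  Position 0: 'd' vs 'c' => differ
  Position 1: 'd' vs 'b' => differ
  Position 2: 'b' vs 'd' => differ
  Position 3: 'b' vs 'c' => differ
  Position 4: 'b' vs 'a' => differ
  Position 5: 'a' vs 'c' => differ
  Position 6: 'd' vs 'd' => same
  Position 7: 'b' vs 'a' => differ
  Position 8: 'b' vs 'c' => differ
Total differences (Hamming distance): 8

8


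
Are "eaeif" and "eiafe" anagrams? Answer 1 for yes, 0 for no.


Strings: "eaeif", "eiafe"
Sorted first:  aeefi
Sorted second: aeefi
Sorted forms match => anagrams

1


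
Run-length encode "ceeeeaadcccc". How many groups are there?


Input: ceeeeaadcccc
Scanning for consecutive runs:
  Group 1: 'c' x 1 (positions 0-0)
  Group 2: 'e' x 4 (positions 1-4)
  Group 3: 'a' x 2 (positions 5-6)
  Group 4: 'd' x 1 (positions 7-7)
  Group 5: 'c' x 4 (positions 8-11)
Total groups: 5

5


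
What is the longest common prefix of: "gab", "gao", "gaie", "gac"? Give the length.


Words: gab, gao, gaie, gac
  Position 0: all 'g' => match
  Position 1: all 'a' => match
  Position 2: ('b', 'o', 'i', 'c') => mismatch, stop
LCP = "ga" (length 2)

2


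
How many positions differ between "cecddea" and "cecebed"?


Comparing "cecddea" and "cecebed" position by position:
  Position 0: 'c' vs 'c' => same
  Position 1: 'e' vs 'e' => same
  Position 2: 'c' vs 'c' => same
  Position 3: 'd' vs 'e' => DIFFER
  Position 4: 'd' vs 'b' => DIFFER
  Position 5: 'e' vs 'e' => same
  Position 6: 'a' vs 'd' => DIFFER
Positions that differ: 3

3


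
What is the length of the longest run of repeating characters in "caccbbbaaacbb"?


Input: "caccbbbaaacbb"
Scanning for longest run:
  Position 1 ('a'): new char, reset run to 1
  Position 2 ('c'): new char, reset run to 1
  Position 3 ('c'): continues run of 'c', length=2
  Position 4 ('b'): new char, reset run to 1
  Position 5 ('b'): continues run of 'b', length=2
  Position 6 ('b'): continues run of 'b', length=3
  Position 7 ('a'): new char, reset run to 1
  Position 8 ('a'): continues run of 'a', length=2
  Position 9 ('a'): continues run of 'a', length=3
  Position 10 ('c'): new char, reset run to 1
  Position 11 ('b'): new char, reset run to 1
  Position 12 ('b'): continues run of 'b', length=2
Longest run: 'b' with length 3

3


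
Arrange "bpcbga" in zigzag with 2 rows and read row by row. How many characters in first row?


Zigzag "bpcbga" into 2 rows:
Placing characters:
  'b' => row 0
  'p' => row 1
  'c' => row 0
  'b' => row 1
  'g' => row 0
  'a' => row 1
Rows:
  Row 0: "bcg"
  Row 1: "pba"
First row length: 3

3


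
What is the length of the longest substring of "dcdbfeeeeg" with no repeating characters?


Input: "dcdbfeeeeg"
Sliding window (track last position of each char):
  Position 0 ('d'): window [0,0] length 1 -- new best
  Position 1 ('c'): window [0,1] length 2 -- new best
  Position 2 ('d'): repeat (last at 0), move window start to 1
  Position 2 ('d'): window [1,2] length 2
  Position 3 ('b'): window [1,3] length 3 -- new best
  Position 4 ('f'): window [1,4] length 4 -- new best
  Position 5 ('e'): window [1,5] length 5 -- new best
  Position 6 ('e'): repeat (last at 5), move window start to 6
  Position 6 ('e'): window [6,6] length 1
  Position 7 ('e'): repeat (last at 6), move window start to 7
  Position 7 ('e'): window [7,7] length 1
  Position 8 ('e'): repeat (last at 7), move window start to 8
  Position 8 ('e'): window [8,8] length 1
  Position 9 ('g'): window [8,9] length 2
Longest substring with no repeats: "cdbfe" with length 5

5


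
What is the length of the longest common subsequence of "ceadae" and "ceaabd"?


LCS of "ceadae" and "ceaabd"
DP table:
           c    e    a    a    b    d
      0    0    0    0    0    0    0
  c   0    1    1    1    1    1    1
  e   0    1    2    2    2    2    2
  a   0    1    2    3    3    3    3
  d   0    1    2    3    3    3    4
  a   0    1    2    3    4    4    4
  e   0    1    2    3    4    4    4
LCS length = dp[6][6] = 4

4


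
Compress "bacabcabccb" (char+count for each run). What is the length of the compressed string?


Input: bacabcabccb
Runs:
  'b' x 1 => "b1"
  'a' x 1 => "a1"
  'c' x 1 => "c1"
  'a' x 1 => "a1"
  'b' x 1 => "b1"
  'c' x 1 => "c1"
  'a' x 1 => "a1"
  'b' x 1 => "b1"
  'c' x 2 => "c2"
  'b' x 1 => "b1"
Compressed: "b1a1c1a1b1c1a1b1c2b1"
Compressed length: 20

20


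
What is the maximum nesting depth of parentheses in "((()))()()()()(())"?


Input: "((()))()()()()(())"
Tracking depth:
  Position 0 '(': depth becomes 1
  Position 1 '(': depth becomes 2
  Position 2 '(': depth becomes 3
  Position 3 ')': depth becomes 2
  Position 4 ')': depth becomes 1
  Position 5 ')': depth becomes 0
  Position 6 '(': depth becomes 1
  Position 7 ')': depth becomes 0
  Position 8 '(': depth becomes 1
  Position 9 ')': depth becomes 0
  Position 10 '(': depth becomes 1
  Position 11 ')': depth becomes 0
  Position 12 '(': depth becomes 1
  Position 13 ')': depth becomes 0
  Position 14 '(': depth becomes 1
  Position 15 '(': depth becomes 2
  Position 16 ')': depth becomes 1
  Position 17 ')': depth becomes 0
Maximum depth reached: 3

3


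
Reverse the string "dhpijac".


Input: dhpijac
Reading characters right to left:
  Position 6: 'c'
  Position 5: 'a'
  Position 4: 'j'
  Position 3: 'i'
  Position 2: 'p'
  Position 1: 'h'
  Position 0: 'd'
Reversed: cajiphd

cajiphd


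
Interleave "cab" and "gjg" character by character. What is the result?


Interleaving "cab" and "gjg":
  Position 0: 'c' from first, 'g' from second => "cg"
  Position 1: 'a' from first, 'j' from second => "aj"
  Position 2: 'b' from first, 'g' from second => "bg"
Result: cgajbg

cgajbg


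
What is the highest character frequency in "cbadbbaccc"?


Input: cbadbbaccc
Character counts:
  'a': 2
  'b': 3
  'c': 4
  'd': 1
Maximum frequency: 4

4


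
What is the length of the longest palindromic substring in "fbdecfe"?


Input: "fbdecfe"
Checking substrings for palindromes:
  No multi-char palindromic substrings found
Longest palindromic substring: "f" with length 1

1


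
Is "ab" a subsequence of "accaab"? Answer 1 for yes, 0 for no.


Check if "ab" is a subsequence of "accaab"
Greedy scan:
  Position 0 ('a'): matches sub[0] = 'a'
  Position 1 ('c'): no match needed
  Position 2 ('c'): no match needed
  Position 3 ('a'): no match needed
  Position 4 ('a'): no match needed
  Position 5 ('b'): matches sub[1] = 'b'
All 2 characters matched => is a subsequence

1
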